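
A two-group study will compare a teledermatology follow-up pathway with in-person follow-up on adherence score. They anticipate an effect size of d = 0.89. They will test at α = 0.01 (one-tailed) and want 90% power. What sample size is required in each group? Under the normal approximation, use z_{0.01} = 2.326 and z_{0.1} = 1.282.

For two independent groups with equal n: n = 2·((z_{α} + z_β) / d)².
z_{α} + z_β = 2.326 + 1.282 = 3.608.
n = 2 × (3.608 / 0.89)² = 2 × 4.054² = 2 × 16.43 = 32.9.
Round up to the next whole participant.

n = 33 per group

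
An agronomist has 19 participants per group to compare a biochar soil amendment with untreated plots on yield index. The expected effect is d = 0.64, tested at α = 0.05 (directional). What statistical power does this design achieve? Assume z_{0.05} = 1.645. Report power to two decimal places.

For two equal groups, power = Φ(d·√(n/2) − z_{α}).
d·√(n/2) = 0.64 × √(19/2) = 0.64 × 3.082 = 1.973.
z_β = 1.973 − 1.645 = 0.328.
Power = Φ(0.328) = 0.628.

power ≈ 0.63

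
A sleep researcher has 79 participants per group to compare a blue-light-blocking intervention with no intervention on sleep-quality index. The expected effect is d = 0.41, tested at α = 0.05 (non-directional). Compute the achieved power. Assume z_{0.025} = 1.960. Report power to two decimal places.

For two equal groups, power = Φ(d·√(n/2) − z_{α/2}).
d·√(n/2) = 0.41 × √(79/2) = 0.41 × 6.285 = 2.577.
z_β = 2.577 − 1.960 = 0.617.
Power = Φ(0.617) = 0.731.

power ≈ 0.73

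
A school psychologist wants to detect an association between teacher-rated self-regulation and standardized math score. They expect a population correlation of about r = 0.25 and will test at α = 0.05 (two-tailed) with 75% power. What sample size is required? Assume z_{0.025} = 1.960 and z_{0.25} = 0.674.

Fisher's z: C = ½·ln((1+r)/(1−r)) = ½·ln(1.6667) = 0.2554.
n = ((z_{α/2} + z_β)/C)² + 3.
(1.960 + 0.674) / 0.2554 = 2.634 / 0.2554 = 10.313.
n = 10.313² + 3 = 106.36 + 3 = 109.4.
Round up.

n = 110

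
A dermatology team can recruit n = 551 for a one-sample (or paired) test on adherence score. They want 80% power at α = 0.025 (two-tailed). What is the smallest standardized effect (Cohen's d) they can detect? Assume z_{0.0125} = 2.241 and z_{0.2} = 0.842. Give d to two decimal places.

d_min ≈ 0.13

For a single sample (or paired design) of n = 551: d_min = (z_{α/2} + z_β)/√n.
z-sum = 2.241 + 0.842 = 3.083.
d_min = 3.083 / √551 = 3.083 / 23.473 = 0.131.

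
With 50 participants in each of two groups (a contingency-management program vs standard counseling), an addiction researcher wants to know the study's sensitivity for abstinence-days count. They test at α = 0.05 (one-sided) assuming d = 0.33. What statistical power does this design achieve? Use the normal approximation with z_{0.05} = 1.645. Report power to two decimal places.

For two equal groups, power = Φ(d·√(n/2) − z_{α}).
d·√(n/2) = 0.33 × √(50/2) = 0.33 × 5.000 = 1.650.
z_β = 1.650 − 1.645 = 0.005.
Power = Φ(0.005) = 0.502.

power ≈ 0.50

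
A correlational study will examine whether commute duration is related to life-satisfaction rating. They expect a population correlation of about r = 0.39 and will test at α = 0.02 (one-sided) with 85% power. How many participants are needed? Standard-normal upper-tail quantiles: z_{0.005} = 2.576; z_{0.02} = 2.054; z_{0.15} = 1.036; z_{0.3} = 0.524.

n = 60

Fisher's z: C = ½·ln((1+r)/(1−r)) = ½·ln(2.2787) = 0.4118.
n = ((z_{α} + z_β)/C)² + 3.
(2.054 + 1.036) / 0.4118 = 3.090 / 0.4118 = 7.504.
n = 7.504² + 3 = 56.30 + 3 = 59.3.
Round up.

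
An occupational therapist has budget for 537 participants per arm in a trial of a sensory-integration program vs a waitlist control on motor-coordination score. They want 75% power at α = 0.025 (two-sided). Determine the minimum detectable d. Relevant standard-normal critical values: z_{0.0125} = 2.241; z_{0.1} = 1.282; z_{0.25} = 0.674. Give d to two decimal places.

d_min ≈ 0.18

For two independent groups of n = 537 each: d_min = (z_{α/2} + z_β)·√(2/n).
z-sum = 2.241 + 0.674 = 2.915.
d_min = 2.915 × √(2/537) = 2.915 × 0.0610 = 0.178.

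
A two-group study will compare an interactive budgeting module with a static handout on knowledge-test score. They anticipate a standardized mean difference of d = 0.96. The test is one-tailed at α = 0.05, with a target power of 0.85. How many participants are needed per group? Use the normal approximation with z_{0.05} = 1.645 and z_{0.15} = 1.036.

For two independent groups with equal n: n = 2·((z_{α} + z_β) / d)².
z_{α} + z_β = 1.645 + 1.036 = 2.681.
n = 2 × (2.681 / 0.96)² = 2 × 2.793² = 2 × 7.80 = 15.6.
Round up to the next whole participant.

n = 16 per group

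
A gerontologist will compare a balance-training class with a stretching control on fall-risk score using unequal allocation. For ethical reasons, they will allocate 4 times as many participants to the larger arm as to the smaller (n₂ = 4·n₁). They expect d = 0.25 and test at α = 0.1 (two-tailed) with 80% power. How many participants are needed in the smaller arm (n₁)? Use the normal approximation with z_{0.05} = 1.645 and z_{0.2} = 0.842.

n₁ = 124

With allocation ratio k = n₂/n₁ = 4, Var(x̄₁−x̄₂) = σ²(1/n₁ + 1/(k·n₁)) = σ²·(k+1)/(k·n₁).
So n₁ = (1 + 1/k)·((z_{α/2} + z_β)/d)² = 1.250 × (2.487/0.25)².
n₁ = 1.250 × 98.96 = 123.7.
Round up: n₁ = 124, giving n₂ = 4 × 124 = 496.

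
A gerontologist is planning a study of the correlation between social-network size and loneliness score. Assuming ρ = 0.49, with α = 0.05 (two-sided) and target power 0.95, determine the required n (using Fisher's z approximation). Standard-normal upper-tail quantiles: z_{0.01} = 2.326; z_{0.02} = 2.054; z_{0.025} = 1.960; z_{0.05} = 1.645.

Fisher's z: C = ½·ln((1+r)/(1−r)) = ½·ln(2.9216) = 0.5361.
n = ((z_{α/2} + z_β)/C)² + 3.
(1.960 + 1.645) / 0.5361 = 3.605 / 0.5361 = 6.724.
n = 6.724² + 3 = 45.22 + 3 = 48.2.
Round up.

n = 49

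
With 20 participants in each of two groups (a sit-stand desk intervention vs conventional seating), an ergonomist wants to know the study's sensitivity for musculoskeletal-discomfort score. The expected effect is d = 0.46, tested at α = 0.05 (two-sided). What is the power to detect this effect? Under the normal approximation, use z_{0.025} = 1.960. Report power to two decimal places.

For two equal groups, power = Φ(d·√(n/2) − z_{α/2}).
d·√(n/2) = 0.46 × √(20/2) = 0.46 × 3.162 = 1.455.
z_β = 1.455 − 1.960 = -0.505.
Power = Φ(-0.505) = 0.307.

power ≈ 0.31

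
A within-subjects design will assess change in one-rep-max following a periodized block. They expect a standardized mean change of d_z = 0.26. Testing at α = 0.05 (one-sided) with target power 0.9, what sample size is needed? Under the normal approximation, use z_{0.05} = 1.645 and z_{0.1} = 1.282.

For a paired (one-sample on differences) test: n = ((z_{α} + z_β) / d)².
z_{α} + z_β = 1.645 + 1.282 = 2.927.
n = (2.927 / 0.26)² = 11.258² = 126.74.
Round up.

n = 127 pairs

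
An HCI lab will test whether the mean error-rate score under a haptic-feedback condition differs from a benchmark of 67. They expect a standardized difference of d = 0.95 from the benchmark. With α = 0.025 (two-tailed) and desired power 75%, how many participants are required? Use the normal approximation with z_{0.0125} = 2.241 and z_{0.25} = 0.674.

n = 10

For a one-sample test: n = ((z_{α/2} + z_β) / d)².
z_{α/2} + z_β = 2.241 + 0.674 = 2.915.
n = (2.915 / 0.95)² = 3.068² = 9.42.
Round up.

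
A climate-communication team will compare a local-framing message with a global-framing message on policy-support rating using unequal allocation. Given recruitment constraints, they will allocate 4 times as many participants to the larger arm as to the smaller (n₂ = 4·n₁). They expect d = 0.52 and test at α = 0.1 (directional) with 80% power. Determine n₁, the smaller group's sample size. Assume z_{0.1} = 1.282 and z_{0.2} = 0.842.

n₁ = 21

With allocation ratio k = n₂/n₁ = 4, Var(x̄₁−x̄₂) = σ²(1/n₁ + 1/(k·n₁)) = σ²·(k+1)/(k·n₁).
So n₁ = (1 + 1/k)·((z_{α} + z_β)/d)² = 1.250 × (2.124/0.52)².
n₁ = 1.250 × 16.68 = 20.9.
Round up: n₁ = 21, giving n₂ = 4 × 21 = 84.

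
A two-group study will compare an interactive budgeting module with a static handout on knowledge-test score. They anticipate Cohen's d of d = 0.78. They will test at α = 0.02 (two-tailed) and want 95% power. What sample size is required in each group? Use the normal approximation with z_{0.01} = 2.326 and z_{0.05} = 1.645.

For two independent groups with equal n: n = 2·((z_{α/2} + z_β) / d)².
z_{α/2} + z_β = 2.326 + 1.645 = 3.971.
n = 2 × (3.971 / 0.78)² = 2 × 5.091² = 2 × 25.92 = 51.8.
Round up to the next whole participant.

n = 52 per group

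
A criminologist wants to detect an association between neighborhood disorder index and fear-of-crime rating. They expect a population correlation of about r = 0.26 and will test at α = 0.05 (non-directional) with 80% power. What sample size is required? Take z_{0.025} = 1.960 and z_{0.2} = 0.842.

n = 114

Fisher's z: C = ½·ln((1+r)/(1−r)) = ½·ln(1.7027) = 0.2661.
n = ((z_{α/2} + z_β)/C)² + 3.
(1.960 + 0.842) / 0.2661 = 2.802 / 0.2661 = 10.530.
n = 10.530² + 3 = 110.88 + 3 = 113.9.
Round up.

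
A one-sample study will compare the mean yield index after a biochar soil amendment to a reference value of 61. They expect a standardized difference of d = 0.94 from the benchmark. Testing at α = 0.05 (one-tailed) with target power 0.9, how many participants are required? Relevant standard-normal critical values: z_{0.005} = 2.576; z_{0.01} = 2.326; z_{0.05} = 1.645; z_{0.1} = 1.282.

n = 10

For a one-sample test: n = ((z_{α} + z_β) / d)².
z_{α} + z_β = 1.645 + 1.282 = 2.927.
n = (2.927 / 0.94)² = 3.114² = 9.70.
Round up.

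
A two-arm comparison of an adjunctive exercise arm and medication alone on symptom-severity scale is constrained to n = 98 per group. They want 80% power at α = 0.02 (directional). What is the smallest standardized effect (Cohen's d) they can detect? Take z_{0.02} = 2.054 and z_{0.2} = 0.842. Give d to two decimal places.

For two independent groups of n = 98 each: d_min = (z_{α} + z_β)·√(2/n).
z-sum = 2.054 + 0.842 = 2.896.
d_min = 2.896 × √(2/98) = 2.896 × 0.1429 = 0.414.

d_min ≈ 0.41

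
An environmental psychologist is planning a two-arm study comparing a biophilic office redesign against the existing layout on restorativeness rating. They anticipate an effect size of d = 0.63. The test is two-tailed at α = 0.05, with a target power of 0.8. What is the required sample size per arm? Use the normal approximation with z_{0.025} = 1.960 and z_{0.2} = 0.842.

For two independent groups with equal n: n = 2·((z_{α/2} + z_β) / d)².
z_{α/2} + z_β = 1.960 + 0.842 = 2.802.
n = 2 × (2.802 / 0.63)² = 2 × 4.448² = 2 × 19.78 = 39.6.
Round up to the next whole participant.

n = 40 per group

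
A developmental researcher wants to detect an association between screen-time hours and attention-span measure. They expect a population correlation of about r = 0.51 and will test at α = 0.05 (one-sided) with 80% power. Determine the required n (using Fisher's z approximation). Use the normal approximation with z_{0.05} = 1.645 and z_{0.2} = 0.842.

Fisher's z: C = ½·ln((1+r)/(1−r)) = ½·ln(3.0816) = 0.5627.
n = ((z_{α} + z_β)/C)² + 3.
(1.645 + 0.842) / 0.5627 = 2.487 / 0.5627 = 4.420.
n = 4.420² + 3 = 19.53 + 3 = 22.5.
Round up.

n = 23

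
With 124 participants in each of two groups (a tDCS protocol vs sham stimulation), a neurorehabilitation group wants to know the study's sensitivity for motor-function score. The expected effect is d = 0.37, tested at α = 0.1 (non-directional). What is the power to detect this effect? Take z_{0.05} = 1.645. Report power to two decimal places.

power ≈ 0.90

For two equal groups, power = Φ(d·√(n/2) − z_{α/2}).
d·√(n/2) = 0.37 × √(124/2) = 0.37 × 7.874 = 2.913.
z_β = 2.913 − 1.645 = 1.268.
Power = Φ(1.268) = 0.898.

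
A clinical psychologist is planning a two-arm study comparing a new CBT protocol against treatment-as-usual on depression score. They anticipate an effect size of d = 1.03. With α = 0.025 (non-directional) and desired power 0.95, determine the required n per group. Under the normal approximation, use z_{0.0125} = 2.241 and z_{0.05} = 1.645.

For two independent groups with equal n: n = 2·((z_{α/2} + z_β) / d)².
z_{α/2} + z_β = 2.241 + 1.645 = 3.886.
n = 2 × (3.886 / 1.03)² = 2 × 3.773² = 2 × 14.23 = 28.5.
Round up to the next whole participant.

n = 29 per group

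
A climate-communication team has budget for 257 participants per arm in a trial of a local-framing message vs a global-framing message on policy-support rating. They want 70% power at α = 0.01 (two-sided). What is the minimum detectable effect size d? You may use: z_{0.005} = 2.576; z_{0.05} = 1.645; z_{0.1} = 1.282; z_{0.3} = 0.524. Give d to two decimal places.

For two independent groups of n = 257 each: d_min = (z_{α/2} + z_β)·√(2/n).
z-sum = 2.576 + 0.524 = 3.100.
d_min = 3.100 × √(2/257) = 3.100 × 0.0882 = 0.273.

d_min ≈ 0.27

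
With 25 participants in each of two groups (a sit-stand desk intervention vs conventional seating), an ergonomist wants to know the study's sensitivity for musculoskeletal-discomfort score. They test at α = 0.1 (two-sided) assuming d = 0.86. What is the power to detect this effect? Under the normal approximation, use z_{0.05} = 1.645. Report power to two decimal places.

power ≈ 0.92

For two equal groups, power = Φ(d·√(n/2) − z_{α/2}).
d·√(n/2) = 0.86 × √(25/2) = 0.86 × 3.536 = 3.041.
z_β = 3.041 − 1.645 = 1.396.
Power = Φ(1.396) = 0.919.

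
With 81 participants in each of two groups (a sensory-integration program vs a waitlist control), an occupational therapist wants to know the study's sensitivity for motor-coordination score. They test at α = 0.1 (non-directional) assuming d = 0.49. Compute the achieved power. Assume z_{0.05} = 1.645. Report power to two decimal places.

For two equal groups, power = Φ(d·√(n/2) − z_{α/2}).
d·√(n/2) = 0.49 × √(81/2) = 0.49 × 6.364 = 3.118.
z_β = 3.118 − 1.645 = 1.473.
Power = Φ(1.473) = 0.930.

power ≈ 0.93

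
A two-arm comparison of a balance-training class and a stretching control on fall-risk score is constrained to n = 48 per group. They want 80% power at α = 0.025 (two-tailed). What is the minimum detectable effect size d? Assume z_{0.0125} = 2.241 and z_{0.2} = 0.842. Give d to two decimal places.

d_min ≈ 0.63

For two independent groups of n = 48 each: d_min = (z_{α/2} + z_β)·√(2/n).
z-sum = 2.241 + 0.842 = 3.083.
d_min = 3.083 × √(2/48) = 3.083 × 0.2041 = 0.629.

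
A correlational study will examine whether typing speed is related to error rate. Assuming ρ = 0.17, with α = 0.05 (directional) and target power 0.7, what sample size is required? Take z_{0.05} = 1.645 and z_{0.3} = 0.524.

n = 163

Fisher's z: C = ½·ln((1+r)/(1−r)) = ½·ln(1.4096) = 0.1717.
n = ((z_{α} + z_β)/C)² + 3.
(1.645 + 0.524) / 0.1717 = 2.169 / 0.1717 = 12.632.
n = 12.632² + 3 = 159.58 + 3 = 162.6.
Round up.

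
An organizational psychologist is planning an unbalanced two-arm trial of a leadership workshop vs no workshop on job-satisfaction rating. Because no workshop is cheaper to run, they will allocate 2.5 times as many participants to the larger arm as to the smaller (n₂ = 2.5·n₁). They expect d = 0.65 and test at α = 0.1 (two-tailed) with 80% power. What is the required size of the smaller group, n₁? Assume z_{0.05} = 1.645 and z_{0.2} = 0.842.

With allocation ratio k = n₂/n₁ = 2.5, Var(x̄₁−x̄₂) = σ²(1/n₁ + 1/(k·n₁)) = σ²·(k+1)/(k·n₁).
So n₁ = (1 + 1/k)·((z_{α/2} + z_β)/d)² = 1.400 × (2.487/0.65)².
n₁ = 1.400 × 14.64 = 20.5.
Round up: n₁ = 21, giving n₂ = ⌈2.5 × 21⌉ = ⌈52.5⌉ = 53.

n₁ = 21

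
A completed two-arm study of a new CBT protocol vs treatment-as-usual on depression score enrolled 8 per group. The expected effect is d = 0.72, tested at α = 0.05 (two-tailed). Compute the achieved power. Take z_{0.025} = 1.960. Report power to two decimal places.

power ≈ 0.30

For two equal groups, power = Φ(d·√(n/2) − z_{α/2}).
d·√(n/2) = 0.72 × √(8/2) = 0.72 × 2.000 = 1.440.
z_β = 1.440 − 1.960 = -0.520.
Power = Φ(-0.520) = 0.302.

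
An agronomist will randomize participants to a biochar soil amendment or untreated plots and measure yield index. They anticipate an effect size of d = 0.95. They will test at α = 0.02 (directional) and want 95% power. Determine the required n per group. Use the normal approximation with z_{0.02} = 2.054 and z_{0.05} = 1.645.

n = 31 per group

For two independent groups with equal n: n = 2·((z_{α} + z_β) / d)².
z_{α} + z_β = 2.054 + 1.645 = 3.699.
n = 2 × (3.699 / 0.95)² = 2 × 3.894² = 2 × 15.16 = 30.3.
Round up to the next whole participant.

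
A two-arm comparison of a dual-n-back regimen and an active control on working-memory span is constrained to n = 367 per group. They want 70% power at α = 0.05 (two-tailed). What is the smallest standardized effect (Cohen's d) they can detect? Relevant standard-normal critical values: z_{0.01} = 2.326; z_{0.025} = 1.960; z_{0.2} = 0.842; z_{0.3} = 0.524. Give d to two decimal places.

For two independent groups of n = 367 each: d_min = (z_{α/2} + z_β)·√(2/n).
z-sum = 1.960 + 0.524 = 2.484.
d_min = 2.484 × √(2/367) = 2.484 × 0.0738 = 0.183.

d_min ≈ 0.18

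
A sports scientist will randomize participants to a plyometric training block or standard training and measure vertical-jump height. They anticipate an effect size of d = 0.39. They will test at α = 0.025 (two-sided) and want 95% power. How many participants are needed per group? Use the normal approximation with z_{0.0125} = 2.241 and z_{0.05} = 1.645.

For two independent groups with equal n: n = 2·((z_{α/2} + z_β) / d)².
z_{α/2} + z_β = 2.241 + 1.645 = 3.886.
n = 2 × (3.886 / 0.39)² = 2 × 9.964² = 2 × 99.28 = 198.6.
Round up to the next whole participant.

n = 199 per group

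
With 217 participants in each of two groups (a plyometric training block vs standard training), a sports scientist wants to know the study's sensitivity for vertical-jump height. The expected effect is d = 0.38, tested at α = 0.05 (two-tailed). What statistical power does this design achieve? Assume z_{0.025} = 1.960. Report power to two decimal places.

For two equal groups, power = Φ(d·√(n/2) − z_{α/2}).
d·√(n/2) = 0.38 × √(217/2) = 0.38 × 10.416 = 3.958.
z_β = 3.958 − 1.960 = 1.998.
Power = Φ(1.998) = 0.977.

power ≈ 0.98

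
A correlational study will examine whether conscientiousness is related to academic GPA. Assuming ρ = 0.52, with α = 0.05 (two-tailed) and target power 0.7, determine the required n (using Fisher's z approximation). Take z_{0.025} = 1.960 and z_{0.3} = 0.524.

n = 22

Fisher's z: C = ½·ln((1+r)/(1−r)) = ½·ln(3.1667) = 0.5763.
n = ((z_{α/2} + z_β)/C)² + 3.
(1.960 + 0.524) / 0.5763 = 2.484 / 0.5763 = 4.310.
n = 4.310² + 3 = 18.58 + 3 = 21.6.
Round up.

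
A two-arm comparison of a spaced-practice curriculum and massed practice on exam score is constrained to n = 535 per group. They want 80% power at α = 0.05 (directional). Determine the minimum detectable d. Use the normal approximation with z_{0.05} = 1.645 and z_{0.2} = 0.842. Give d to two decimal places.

For two independent groups of n = 535 each: d_min = (z_{α} + z_β)·√(2/n).
z-sum = 1.645 + 0.842 = 2.487.
d_min = 2.487 × √(2/535) = 2.487 × 0.0611 = 0.152.

d_min ≈ 0.15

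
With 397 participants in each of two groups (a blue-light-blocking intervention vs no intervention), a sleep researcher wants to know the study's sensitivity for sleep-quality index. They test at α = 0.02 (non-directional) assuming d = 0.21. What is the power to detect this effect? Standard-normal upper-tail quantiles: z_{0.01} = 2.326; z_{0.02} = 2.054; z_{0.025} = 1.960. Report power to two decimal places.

For two equal groups, power = Φ(d·√(n/2) − z_{α/2}).
d·√(n/2) = 0.21 × √(397/2) = 0.21 × 14.089 = 2.959.
z_β = 2.959 − 2.326 = 0.633.
Power = Φ(0.633) = 0.737.

power ≈ 0.74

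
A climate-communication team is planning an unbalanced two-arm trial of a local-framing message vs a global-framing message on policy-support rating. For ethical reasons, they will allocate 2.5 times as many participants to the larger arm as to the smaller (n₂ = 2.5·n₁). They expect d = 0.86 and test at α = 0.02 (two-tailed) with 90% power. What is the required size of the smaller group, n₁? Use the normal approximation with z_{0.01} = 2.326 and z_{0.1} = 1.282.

With allocation ratio k = n₂/n₁ = 2.5, Var(x̄₁−x̄₂) = σ²(1/n₁ + 1/(k·n₁)) = σ²·(k+1)/(k·n₁).
So n₁ = (1 + 1/k)·((z_{α/2} + z_β)/d)² = 1.400 × (3.608/0.86)².
n₁ = 1.400 × 17.60 = 24.6.
Round up: n₁ = 25, giving n₂ = ⌈2.5 × 25⌉ = ⌈62.5⌉ = 63.

n₁ = 25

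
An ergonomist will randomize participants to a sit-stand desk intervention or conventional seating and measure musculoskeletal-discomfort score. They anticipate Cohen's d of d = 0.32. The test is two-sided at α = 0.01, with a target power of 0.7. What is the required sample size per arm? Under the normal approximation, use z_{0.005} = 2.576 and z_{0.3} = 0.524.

For two independent groups with equal n: n = 2·((z_{α/2} + z_β) / d)².
z_{α/2} + z_β = 2.576 + 0.524 = 3.100.
n = 2 × (3.100 / 0.32)² = 2 × 9.688² = 2 × 93.85 = 187.7.
Round up to the next whole participant.

n = 188 per group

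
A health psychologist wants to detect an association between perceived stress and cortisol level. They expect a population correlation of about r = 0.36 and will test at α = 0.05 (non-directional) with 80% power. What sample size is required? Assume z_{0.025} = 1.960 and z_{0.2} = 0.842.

n = 59

Fisher's z: C = ½·ln((1+r)/(1−r)) = ½·ln(2.1250) = 0.3769.
n = ((z_{α/2} + z_β)/C)² + 3.
(1.960 + 0.842) / 0.3769 = 2.802 / 0.3769 = 7.434.
n = 7.434² + 3 = 55.27 + 3 = 58.3.
Round up.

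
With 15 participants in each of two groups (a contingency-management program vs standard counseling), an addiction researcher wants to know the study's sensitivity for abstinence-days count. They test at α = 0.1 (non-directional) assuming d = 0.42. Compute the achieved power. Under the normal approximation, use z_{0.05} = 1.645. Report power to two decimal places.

power ≈ 0.31

For two equal groups, power = Φ(d·√(n/2) − z_{α/2}).
d·√(n/2) = 0.42 × √(15/2) = 0.42 × 2.739 = 1.150.
z_β = 1.150 − 1.645 = -0.495.
Power = Φ(-0.495) = 0.310.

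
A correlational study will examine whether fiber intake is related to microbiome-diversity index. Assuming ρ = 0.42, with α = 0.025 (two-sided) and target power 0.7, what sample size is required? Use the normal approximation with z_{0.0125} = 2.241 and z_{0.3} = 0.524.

Fisher's z: C = ½·ln((1+r)/(1−r)) = ½·ln(2.4483) = 0.4477.
n = ((z_{α/2} + z_β)/C)² + 3.
(2.241 + 0.524) / 0.4477 = 2.765 / 0.4477 = 6.176.
n = 6.176² + 3 = 38.14 + 3 = 41.1.
Round up.

n = 42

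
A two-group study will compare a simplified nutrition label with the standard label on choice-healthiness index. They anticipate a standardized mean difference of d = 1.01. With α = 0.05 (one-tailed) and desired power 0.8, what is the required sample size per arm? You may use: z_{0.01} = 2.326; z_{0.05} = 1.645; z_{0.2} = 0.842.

For two independent groups with equal n: n = 2·((z_{α} + z_β) / d)².
z_{α} + z_β = 1.645 + 0.842 = 2.487.
n = 2 × (2.487 / 1.01)² = 2 × 2.462² = 2 × 6.06 = 12.1.
Round up to the next whole participant.

n = 13 per group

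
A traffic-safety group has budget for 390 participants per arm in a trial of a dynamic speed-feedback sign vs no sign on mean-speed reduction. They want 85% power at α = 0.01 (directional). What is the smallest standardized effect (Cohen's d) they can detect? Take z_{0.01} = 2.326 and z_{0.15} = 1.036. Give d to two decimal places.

For two independent groups of n = 390 each: d_min = (z_{α} + z_β)·√(2/n).
z-sum = 2.326 + 1.036 = 3.362.
d_min = 3.362 × √(2/390) = 3.362 × 0.0716 = 0.241.

d_min ≈ 0.24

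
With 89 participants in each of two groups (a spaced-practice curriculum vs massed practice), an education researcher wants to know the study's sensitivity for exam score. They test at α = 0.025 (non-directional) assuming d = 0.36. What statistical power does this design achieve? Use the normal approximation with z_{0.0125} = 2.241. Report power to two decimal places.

power ≈ 0.56

For two equal groups, power = Φ(d·√(n/2) − z_{α/2}).
d·√(n/2) = 0.36 × √(89/2) = 0.36 × 6.671 = 2.401.
z_β = 2.401 − 2.241 = 0.160.
Power = Φ(0.160) = 0.564.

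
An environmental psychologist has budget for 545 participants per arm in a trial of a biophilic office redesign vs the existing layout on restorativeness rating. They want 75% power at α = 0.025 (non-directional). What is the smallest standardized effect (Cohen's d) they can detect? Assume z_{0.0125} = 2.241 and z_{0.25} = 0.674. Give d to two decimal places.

d_min ≈ 0.18

For two independent groups of n = 545 each: d_min = (z_{α/2} + z_β)·√(2/n).
z-sum = 2.241 + 0.674 = 2.915.
d_min = 2.915 × √(2/545) = 2.915 × 0.0606 = 0.177.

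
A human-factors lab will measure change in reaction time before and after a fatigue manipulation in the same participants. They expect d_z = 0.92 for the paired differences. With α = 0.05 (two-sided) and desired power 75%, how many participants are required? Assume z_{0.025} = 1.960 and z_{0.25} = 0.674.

For a paired (one-sample on differences) test: n = ((z_{α/2} + z_β) / d)².
z_{α/2} + z_β = 1.960 + 0.674 = 2.634.
n = (2.634 / 0.92)² = 2.863² = 8.20.
Round up.

n = 9 pairs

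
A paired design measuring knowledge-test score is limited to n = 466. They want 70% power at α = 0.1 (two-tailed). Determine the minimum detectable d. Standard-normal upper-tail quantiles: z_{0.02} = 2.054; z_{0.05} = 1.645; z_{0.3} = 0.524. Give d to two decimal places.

d_min ≈ 0.10

For a single sample (or paired design) of n = 466: d_min = (z_{α/2} + z_β)/√n.
z-sum = 1.645 + 0.524 = 2.169.
d_min = 2.169 / √466 = 2.169 / 21.587 = 0.100.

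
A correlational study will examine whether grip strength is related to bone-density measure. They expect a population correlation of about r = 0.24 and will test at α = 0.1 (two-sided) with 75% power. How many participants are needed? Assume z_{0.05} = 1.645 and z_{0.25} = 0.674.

Fisher's z: C = ½·ln((1+r)/(1−r)) = ½·ln(1.6316) = 0.2448.
n = ((z_{α/2} + z_β)/C)² + 3.
(1.645 + 0.674) / 0.2448 = 2.319 / 0.2448 = 9.473.
n = 9.473² + 3 = 89.74 + 3 = 92.7.
Round up.

n = 93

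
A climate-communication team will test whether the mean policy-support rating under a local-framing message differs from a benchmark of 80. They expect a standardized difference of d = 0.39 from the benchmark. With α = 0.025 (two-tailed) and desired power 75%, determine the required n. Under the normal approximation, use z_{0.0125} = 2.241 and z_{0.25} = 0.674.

For a one-sample test: n = ((z_{α/2} + z_β) / d)².
z_{α/2} + z_β = 2.241 + 0.674 = 2.915.
n = (2.915 / 0.39)² = 7.474² = 55.87.
Round up.

n = 56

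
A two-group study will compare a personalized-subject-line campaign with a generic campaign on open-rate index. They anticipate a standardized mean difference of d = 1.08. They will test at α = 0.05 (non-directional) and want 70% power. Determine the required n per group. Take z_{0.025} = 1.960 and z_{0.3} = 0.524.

For two independent groups with equal n: n = 2·((z_{α/2} + z_β) / d)².
z_{α/2} + z_β = 1.960 + 0.524 = 2.484.
n = 2 × (2.484 / 1.08)² = 2 × 2.300² = 2 × 5.29 = 10.6.
Round up to the next whole participant.

n = 11 per group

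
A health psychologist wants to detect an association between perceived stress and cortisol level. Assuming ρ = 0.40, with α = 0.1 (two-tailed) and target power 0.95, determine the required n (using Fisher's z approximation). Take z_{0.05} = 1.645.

n = 64

Fisher's z: C = ½·ln((1+r)/(1−r)) = ½·ln(2.3333) = 0.4236.
n = ((z_{α/2} + z_β)/C)² + 3.
(1.645 + 1.645) / 0.4236 = 3.290 / 0.4236 = 7.767.
n = 7.767² + 3 = 60.32 + 3 = 63.3.
Round up.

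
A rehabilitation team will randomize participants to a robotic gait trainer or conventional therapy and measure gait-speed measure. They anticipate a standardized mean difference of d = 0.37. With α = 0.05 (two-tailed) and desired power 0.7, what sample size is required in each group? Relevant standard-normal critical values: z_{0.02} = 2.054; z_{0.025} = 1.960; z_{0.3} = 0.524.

n = 91 per group

For two independent groups with equal n: n = 2·((z_{α/2} + z_β) / d)².
z_{α/2} + z_β = 1.960 + 0.524 = 2.484.
n = 2 × (2.484 / 0.37)² = 2 × 6.714² = 2 × 45.07 = 90.1.
Round up to the next whole participant.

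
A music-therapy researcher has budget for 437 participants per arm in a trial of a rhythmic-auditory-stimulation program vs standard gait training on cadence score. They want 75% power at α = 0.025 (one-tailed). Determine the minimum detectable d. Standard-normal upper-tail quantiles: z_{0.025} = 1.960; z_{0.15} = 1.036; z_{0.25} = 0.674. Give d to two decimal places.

d_min ≈ 0.18

For two independent groups of n = 437 each: d_min = (z_{α} + z_β)·√(2/n).
z-sum = 1.960 + 0.674 = 2.634.
d_min = 2.634 × √(2/437) = 2.634 × 0.0677 = 0.178.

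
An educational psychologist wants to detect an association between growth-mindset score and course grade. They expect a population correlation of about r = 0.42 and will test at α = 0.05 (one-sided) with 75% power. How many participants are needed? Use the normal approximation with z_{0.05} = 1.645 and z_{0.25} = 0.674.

Fisher's z: C = ½·ln((1+r)/(1−r)) = ½·ln(2.4483) = 0.4477.
n = ((z_{α} + z_β)/C)² + 3.
(1.645 + 0.674) / 0.4477 = 2.319 / 0.4477 = 5.180.
n = 5.180² + 3 = 26.83 + 3 = 29.8.
Round up.

n = 30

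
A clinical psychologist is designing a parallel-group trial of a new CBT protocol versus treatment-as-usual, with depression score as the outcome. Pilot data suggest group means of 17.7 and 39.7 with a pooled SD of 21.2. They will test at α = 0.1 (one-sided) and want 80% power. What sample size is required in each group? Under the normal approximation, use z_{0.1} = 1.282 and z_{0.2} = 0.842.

Cohen's d = |M₁ − M₂| / SD_pooled = |17.7 − 39.7| / 21.2 = 22.0 / 21.2 = 1.038.
For two independent groups with equal n: n = 2·((z_{α} + z_β) / d)².
z_{α} + z_β = 1.282 + 0.842 = 2.124.
n = 2 × (2.124 / 1.038)² = 2 × 2.046² = 2 × 4.19 = 8.4.
Round up to the next whole participant.

n = 9 per group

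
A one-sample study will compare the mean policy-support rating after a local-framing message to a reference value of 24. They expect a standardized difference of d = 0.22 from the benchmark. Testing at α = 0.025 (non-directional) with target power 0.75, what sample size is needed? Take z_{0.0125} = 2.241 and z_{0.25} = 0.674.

For a one-sample test: n = ((z_{α/2} + z_β) / d)².
z_{α/2} + z_β = 2.241 + 0.674 = 2.915.
n = (2.915 / 0.22)² = 13.250² = 175.56.
Round up.

n = 176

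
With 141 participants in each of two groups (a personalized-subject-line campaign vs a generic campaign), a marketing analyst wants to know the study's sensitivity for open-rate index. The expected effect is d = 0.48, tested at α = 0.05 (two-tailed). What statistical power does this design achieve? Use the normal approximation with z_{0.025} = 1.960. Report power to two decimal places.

For two equal groups, power = Φ(d·√(n/2) − z_{α/2}).
d·√(n/2) = 0.48 × √(141/2) = 0.48 × 8.396 = 4.030.
z_β = 4.030 − 1.960 = 2.070.
Power = Φ(2.070) = 0.981.

power ≈ 0.98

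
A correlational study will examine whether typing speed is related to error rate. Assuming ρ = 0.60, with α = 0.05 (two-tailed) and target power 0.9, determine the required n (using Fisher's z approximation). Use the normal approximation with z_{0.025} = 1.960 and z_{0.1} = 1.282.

Fisher's z: C = ½·ln((1+r)/(1−r)) = ½·ln(4.0000) = 0.6931.
n = ((z_{α/2} + z_β)/C)² + 3.
(1.960 + 1.282) / 0.6931 = 3.242 / 0.6931 = 4.678.
n = 4.678² + 3 = 21.88 + 3 = 24.9.
Round up.

n = 25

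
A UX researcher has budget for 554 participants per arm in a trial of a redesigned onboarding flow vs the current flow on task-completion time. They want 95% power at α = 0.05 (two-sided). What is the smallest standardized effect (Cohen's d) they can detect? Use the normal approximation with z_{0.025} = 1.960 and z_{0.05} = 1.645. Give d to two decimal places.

For two independent groups of n = 554 each: d_min = (z_{α/2} + z_β)·√(2/n).
z-sum = 1.960 + 1.645 = 3.605.
d_min = 3.605 × √(2/554) = 3.605 × 0.0601 = 0.217.

d_min ≈ 0.22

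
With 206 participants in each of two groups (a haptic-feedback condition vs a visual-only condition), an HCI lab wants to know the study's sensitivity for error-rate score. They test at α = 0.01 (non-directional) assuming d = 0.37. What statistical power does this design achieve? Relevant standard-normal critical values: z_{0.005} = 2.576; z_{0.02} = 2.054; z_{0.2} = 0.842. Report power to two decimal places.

power ≈ 0.88

For two equal groups, power = Φ(d·√(n/2) − z_{α/2}).
d·√(n/2) = 0.37 × √(206/2) = 0.37 × 10.149 = 3.755.
z_β = 3.755 − 2.576 = 1.179.
Power = Φ(1.179) = 0.881.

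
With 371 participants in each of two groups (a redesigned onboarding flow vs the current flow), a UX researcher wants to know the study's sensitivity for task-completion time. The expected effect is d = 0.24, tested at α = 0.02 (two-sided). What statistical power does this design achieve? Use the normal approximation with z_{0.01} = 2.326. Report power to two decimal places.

power ≈ 0.83

For two equal groups, power = Φ(d·√(n/2) − z_{α/2}).
d·√(n/2) = 0.24 × √(371/2) = 0.24 × 13.620 = 3.269.
z_β = 3.269 − 2.326 = 0.943.
Power = Φ(0.943) = 0.827.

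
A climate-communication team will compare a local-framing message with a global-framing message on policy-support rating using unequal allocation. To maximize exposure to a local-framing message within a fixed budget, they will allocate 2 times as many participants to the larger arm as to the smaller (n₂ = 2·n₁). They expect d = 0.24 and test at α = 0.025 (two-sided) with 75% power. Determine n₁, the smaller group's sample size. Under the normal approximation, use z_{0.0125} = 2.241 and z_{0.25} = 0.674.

With allocation ratio k = n₂/n₁ = 2, Var(x̄₁−x̄₂) = σ²(1/n₁ + 1/(k·n₁)) = σ²·(k+1)/(k·n₁).
So n₁ = (1 + 1/k)·((z_{α/2} + z_β)/d)² = 1.500 × (2.915/0.24)².
n₁ = 1.500 × 147.52 = 221.3.
Round up: n₁ = 222, giving n₂ = 2 × 222 = 444.

n₁ = 222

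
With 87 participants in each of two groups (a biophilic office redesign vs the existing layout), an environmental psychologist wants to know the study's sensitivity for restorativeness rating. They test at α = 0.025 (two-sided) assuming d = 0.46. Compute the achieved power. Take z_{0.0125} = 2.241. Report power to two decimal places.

power ≈ 0.79

For two equal groups, power = Φ(d·√(n/2) − z_{α/2}).
d·√(n/2) = 0.46 × √(87/2) = 0.46 × 6.595 = 3.034.
z_β = 3.034 − 2.241 = 0.793.
Power = Φ(0.793) = 0.786.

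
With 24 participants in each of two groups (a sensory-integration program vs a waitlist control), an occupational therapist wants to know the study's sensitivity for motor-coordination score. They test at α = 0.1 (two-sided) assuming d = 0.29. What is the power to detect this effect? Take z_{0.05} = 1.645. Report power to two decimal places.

power ≈ 0.26

For two equal groups, power = Φ(d·√(n/2) − z_{α/2}).
d·√(n/2) = 0.29 × √(24/2) = 0.29 × 3.464 = 1.005.
z_β = 1.005 − 1.645 = -0.640.
Power = Φ(-0.640) = 0.261.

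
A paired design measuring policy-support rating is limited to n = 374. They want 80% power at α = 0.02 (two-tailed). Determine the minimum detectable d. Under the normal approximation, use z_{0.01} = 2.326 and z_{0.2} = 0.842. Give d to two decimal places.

d_min ≈ 0.16

For a single sample (or paired design) of n = 374: d_min = (z_{α/2} + z_β)/√n.
z-sum = 2.326 + 0.842 = 3.168.
d_min = 3.168 / √374 = 3.168 / 19.339 = 0.164.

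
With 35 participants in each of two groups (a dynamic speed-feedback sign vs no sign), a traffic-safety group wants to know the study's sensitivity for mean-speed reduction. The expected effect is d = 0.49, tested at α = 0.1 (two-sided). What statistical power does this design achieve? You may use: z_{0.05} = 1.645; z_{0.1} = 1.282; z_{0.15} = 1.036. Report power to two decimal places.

power ≈ 0.66

For two equal groups, power = Φ(d·√(n/2) − z_{α/2}).
d·√(n/2) = 0.49 × √(35/2) = 0.49 × 4.183 = 2.050.
z_β = 2.050 − 1.645 = 0.405.
Power = Φ(0.405) = 0.657.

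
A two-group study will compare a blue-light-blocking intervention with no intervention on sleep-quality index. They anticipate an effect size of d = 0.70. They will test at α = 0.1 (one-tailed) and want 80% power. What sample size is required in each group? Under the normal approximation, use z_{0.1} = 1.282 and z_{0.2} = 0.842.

For two independent groups with equal n: n = 2·((z_{α} + z_β) / d)².
z_{α} + z_β = 1.282 + 0.842 = 2.124.
n = 2 × (2.124 / 0.70)² = 2 × 3.034² = 2 × 9.21 = 18.4.
Round up to the next whole participant.

n = 19 per group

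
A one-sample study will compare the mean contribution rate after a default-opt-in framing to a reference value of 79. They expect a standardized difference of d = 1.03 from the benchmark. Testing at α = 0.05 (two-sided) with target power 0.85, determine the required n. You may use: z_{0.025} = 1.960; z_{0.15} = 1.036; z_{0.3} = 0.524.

For a one-sample test: n = ((z_{α/2} + z_β) / d)².
z_{α/2} + z_β = 1.960 + 1.036 = 2.996.
n = (2.996 / 1.03)² = 2.909² = 8.46.
Round up.

n = 9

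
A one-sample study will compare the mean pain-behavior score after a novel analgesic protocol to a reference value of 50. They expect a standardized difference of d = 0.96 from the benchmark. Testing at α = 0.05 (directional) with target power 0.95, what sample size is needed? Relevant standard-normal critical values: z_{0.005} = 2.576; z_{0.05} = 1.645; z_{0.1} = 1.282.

n = 12

For a one-sample test: n = ((z_{α} + z_β) / d)².
z_{α} + z_β = 1.645 + 1.645 = 3.290.
n = (3.290 / 0.96)² = 3.427² = 11.74.
Round up.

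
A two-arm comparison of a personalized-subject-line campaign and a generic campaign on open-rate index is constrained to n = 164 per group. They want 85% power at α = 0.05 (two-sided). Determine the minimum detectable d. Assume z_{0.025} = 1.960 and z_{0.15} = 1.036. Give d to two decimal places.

For two independent groups of n = 164 each: d_min = (z_{α/2} + z_β)·√(2/n).
z-sum = 1.960 + 1.036 = 2.996.
d_min = 2.996 × √(2/164) = 2.996 × 0.1104 = 0.331.

d_min ≈ 0.33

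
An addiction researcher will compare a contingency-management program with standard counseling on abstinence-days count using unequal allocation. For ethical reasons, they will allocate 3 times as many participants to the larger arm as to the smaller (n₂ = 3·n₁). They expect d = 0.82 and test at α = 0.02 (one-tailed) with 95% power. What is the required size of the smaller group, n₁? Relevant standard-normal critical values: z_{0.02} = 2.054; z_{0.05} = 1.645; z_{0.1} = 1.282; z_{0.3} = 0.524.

With allocation ratio k = n₂/n₁ = 3, Var(x̄₁−x̄₂) = σ²(1/n₁ + 1/(k·n₁)) = σ²·(k+1)/(k·n₁).
So n₁ = (1 + 1/k)·((z_{α} + z_β)/d)² = 1.333 × (3.699/0.82)².
n₁ = 1.333 × 20.35 = 27.1.
Round up: n₁ = 28, giving n₂ = 3 × 28 = 84.

n₁ = 28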